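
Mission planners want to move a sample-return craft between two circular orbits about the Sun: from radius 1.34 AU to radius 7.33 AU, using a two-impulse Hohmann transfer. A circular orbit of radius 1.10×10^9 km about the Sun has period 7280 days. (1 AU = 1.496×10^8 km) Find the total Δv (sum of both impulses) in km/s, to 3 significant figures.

Δv = 12.6 km/s

From Kepler's third law T² = 4π²r³/μ at r = 1.10×10^9 km, T = 7280 days = 7280 × 86400 s = 6.28992×10^8 s: μ = 4π²r³/T² = 1.32815×10^11 km³/s².
In km: r₁ = 1.34 × 1.496×10^8 = 2.00464×10^8 km; r₂ = 7.33 × 1.496×10^8 = 1.096568×10^9 km.
Transfer-ellipse semi-major axis a_t = (r₁ + r₂)/2 = (2.00464×10^8 + 1.096568×10^9)/2 = 6.48516×10^8 km.
Circular speed at r₁: v₁ = √(μ/r₁) = √(1.32815×10^11/2.00464×10^8) = 25.740 km/s.
On the transfer ellipse at r₁, vis-viva gives v_p = √[μ(2/r₁ − 1/a_t)] = 33.471 km/s.
First burn Δv₁ = |v_p − v₁| = 7.731 km/s.
At r₂, v₂ = √(μ/r₂) = 11.0054 km/s.
Transfer-orbit speed at r₂: v_a = √[μ(2/r₂ − 1/a_t)] = 6.11877 km/s.
Second burn Δv₂ = |v₂ − v_a| = 4.887 km/s.
Δv = Δv₁ + Δv₂ = 7.731 + 4.887 = 12.62 km/s.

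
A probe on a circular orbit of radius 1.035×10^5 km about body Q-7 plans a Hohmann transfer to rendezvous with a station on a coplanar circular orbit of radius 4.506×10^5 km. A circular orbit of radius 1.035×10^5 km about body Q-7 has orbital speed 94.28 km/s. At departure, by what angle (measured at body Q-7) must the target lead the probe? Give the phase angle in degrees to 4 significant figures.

φ = 93.22°

From the circular-orbit relation v² = μ/r at r = 1.035×10^5 km: μ = v²r = (94.28)² × 1.035×10^5 = 9.19982×10^8 km³/s².
The Hohmann ellipse has a_t = (r₁ + r₂)/2 = 2.7705×10^5 km.
The half-period of the transfer ellipse is t = π√(a_t³/μ) = 15104 s.
The target's mean motion on its circular orbit is ω₂ = √(μ/r₂³) = 1.0028×10^-4 rad/s.
Angle swept by the target during transfer: ω₂·t = 1.5146 rad = 86.78°.
The probe traverses 180° on the transfer ellipse, so the target must lead by 180° − 86.78° = 93.22°.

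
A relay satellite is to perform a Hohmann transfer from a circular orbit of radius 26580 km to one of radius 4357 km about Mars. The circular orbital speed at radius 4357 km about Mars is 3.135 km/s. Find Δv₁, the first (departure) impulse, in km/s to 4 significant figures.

Δv₁ = 0.5956 km/s

From the circular-orbit relation v² = μ/r at r = 4357 km: μ = v²r = (3.135)² × 4357 = 42821.6 km³/s².
Semi-major axis of the transfer orbit: a_t = (26580 + 4357)/2 = 15468.5 km.
On the circular orbit at r = 26580 km, v_c = √(μ/r) = 1.26927 km/s.
Transfer-orbit speed at the same r (vis-viva, a = a_t): v_t = √[μ(2/r − 1/a_t)] = 0.673633 km/s.
Δv₁ = |v_t − v_c| = |0.673633 − 1.26927| = 0.5956 km/s.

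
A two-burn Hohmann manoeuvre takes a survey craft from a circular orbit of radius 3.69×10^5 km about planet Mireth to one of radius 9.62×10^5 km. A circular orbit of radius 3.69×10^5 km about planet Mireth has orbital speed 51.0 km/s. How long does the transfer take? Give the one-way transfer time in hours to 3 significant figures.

From the circular-orbit relation v² = μ/r at r = 3.69×10^5 km: μ = v²r = (51.0)² × 3.69×10^5 = 9.59769×10^8 km³/s².
The Hohmann ellipse has a_t = (r₁ + r₂)/2 = 6.655×10^5 km.
By Kepler's third law the transfer-orbit period is T = 2π√(a_t³/μ), so t = T/2 = 55050 s.
Converting: 55050 s ÷ 3600 s/hour = 15.3 hours.

t = 15.3 hours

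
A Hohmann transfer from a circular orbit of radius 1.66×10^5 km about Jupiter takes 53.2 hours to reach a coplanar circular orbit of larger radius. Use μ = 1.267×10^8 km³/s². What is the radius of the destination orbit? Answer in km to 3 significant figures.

r₂ = 1.39×10^6 km

Transfer time t = 53.2 hours = 1.9152×10^5 s, and t = π√(a_t³/μ).
So a_t = (μ t²/π²)^(1/3) = (1.267×10^8 × (1.9152×10^5)² / π²)^(1/3) = 7.7798×10^5 km.
Since a_t = (r₁ + r₂)/2, r₂ = 2a_t − r₁ = 2×7.7798×10^5 − 1.660×10^5 = 1.38996×10^6 km.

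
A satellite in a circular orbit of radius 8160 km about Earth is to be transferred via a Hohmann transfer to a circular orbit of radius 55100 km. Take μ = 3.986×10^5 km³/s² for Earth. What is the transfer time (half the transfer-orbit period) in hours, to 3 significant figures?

t = 7.78 hours

Transfer-ellipse semi-major axis a_t = (r₁ + r₂)/2 = (8160 + 55100)/2 = 31630 km.
Transfer time t = π√(a_t³/μ) = π√((31630)³ / 3.986×10^5) = 27992 s.
Converting: 27992 s ÷ 3600 s/hour = 7.78 hours.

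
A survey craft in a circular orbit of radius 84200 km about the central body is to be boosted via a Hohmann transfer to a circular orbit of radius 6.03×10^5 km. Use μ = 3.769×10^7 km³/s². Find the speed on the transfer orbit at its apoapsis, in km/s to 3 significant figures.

Semi-major axis of the transfer orbit: a_t = (84200 + 6.030×10^5)/2 = 3.436×10^5 km.
At apoapsis, r = 6.030×10^5 km.
Applying v² = μ(2/r − 1/a_t): v = 3.914 km/s.

v = 3.91 km/s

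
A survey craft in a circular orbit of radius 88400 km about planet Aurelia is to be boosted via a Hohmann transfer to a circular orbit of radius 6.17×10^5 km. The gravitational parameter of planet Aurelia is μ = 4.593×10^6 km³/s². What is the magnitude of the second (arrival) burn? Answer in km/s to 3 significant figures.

Δv₂ = 1.36 km/s

The Hohmann ellipse has a_t = (r₁ + r₂)/2 = 3.527×10^5 km.
Circular speed at r = 6.170×10^5 km: v_c = √(μ/r) = 2.728 km/s.
Transfer-orbit speed at the same r (vis-viva, a = a_t): v_t = √[μ(2/r − 1/a_t)] = 1.366 km/s.
Δv₂ = |v_t − v_c| = |1.366 − 2.728| = 1.362 km/s.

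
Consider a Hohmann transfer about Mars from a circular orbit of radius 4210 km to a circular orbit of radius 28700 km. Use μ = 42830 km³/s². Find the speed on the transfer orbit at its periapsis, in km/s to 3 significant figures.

Transfer-ellipse semi-major axis a_t = (r₁ + r₂)/2 = (4210 + 28700)/2 = 16455 km.
At periapsis, r = 4210 km.
Vis-viva: v = √[μ(2/r − 1/a_t)] = √[42830 × (2/4210 − 1/16455)] = 4.212 km/s.

v = 4.21 km/s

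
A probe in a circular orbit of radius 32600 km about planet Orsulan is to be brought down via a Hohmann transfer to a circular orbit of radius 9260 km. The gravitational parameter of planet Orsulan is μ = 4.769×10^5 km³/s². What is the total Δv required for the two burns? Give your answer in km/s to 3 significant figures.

Transfer-ellipse semi-major axis a_t = (r₁ + r₂)/2 = (32600 + 9260)/2 = 20930 km.
Circular speed at r₁: v₁ = √(μ/r₁) = √(4.769×10^5/32600) = 3.825 km/s.
On the transfer ellipse at r₁, v² = μ(2/r − 1/a) gives v_a = √[μ(2/r₁ − 1/a_t)] = 2.544 km/s.
First burn Δv₁ = |v_a − v₁| = 1.281 km/s.
At r₂, v₂ = √(μ/r₂) = 7.176 km/s.
Transfer-orbit speed at r₂: v_p = √[μ(2/r₂ − 1/a_t)] = 8.956 km/s.
Second burn Δv₂ = |v₂ − v_p| = 1.780 km/s.
Δv = Δv₁ + Δv₂ = 1.281 + 1.780 = 3.061 km/s.

Δv = 3.06 km/s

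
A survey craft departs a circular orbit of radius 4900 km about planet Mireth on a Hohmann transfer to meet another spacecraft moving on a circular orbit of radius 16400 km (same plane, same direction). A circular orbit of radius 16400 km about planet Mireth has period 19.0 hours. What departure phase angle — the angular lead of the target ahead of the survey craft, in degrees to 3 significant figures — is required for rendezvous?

φ = 85.8°

From Kepler's third law T² = 4π²r³/μ at r = 16400 km, T = 19.0 hours = 19.0 × 3600 s = 68400 s: μ = 4π²r³/T² = 37220.2 km³/s².
Transfer-ellipse semi-major axis a_t = (r₁ + r₂)/2 = (4900 + 16400)/2 = 10650 km.
Transfer time t = π√(a_t³/μ) = 17897.2 s.
Target angular speed ω₂ = √(μ/r₂³) = 9.18594×10^-5 rad/s.
Angle swept by the target during transfer: ω₂·t = 1.64403 rad = 94.20°.
Arrival is 180° from departure on the ellipse, so φ = 180° − 94.20° = 85.8°.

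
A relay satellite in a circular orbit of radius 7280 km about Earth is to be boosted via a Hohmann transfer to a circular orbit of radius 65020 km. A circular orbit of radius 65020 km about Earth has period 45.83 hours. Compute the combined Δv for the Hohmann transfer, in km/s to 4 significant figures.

From Kepler's third law T² = 4π²r³/μ at r = 65020 km, T = 45.83 hours = 45.83 × 3600 s = 1.64988×10^5 s: μ = 4π²r³/T² = 3.98654×10^5 km³/s².
The Hohmann ellipse has a_t = (r₁ + r₂)/2 = 36150 km.
Circular speed at r₁: v₁ = √(μ/r₁) = √(3.98654×10^5/7280) = 7.400 km/s.
On the transfer ellipse at r₁, v² = μ(2/r − 1/a) gives v_p = √[μ(2/r₁ − 1/a_t)] = 9.924 km/s.
First burn Δv₁ = |v_p − v₁| = 2.524 km/s.
Circular speed at r₂: v₂ = √(μ/r₂) = 2.476 km/s.
Transfer-orbit speed at r₂: v_a = √[μ(2/r₂ − 1/a_t)] = 1.111 km/s.
Second burn Δv₂ = |v₂ − v_a| = 1.365 km/s.
Total Δv = Δv₁ + Δv₂ = 3.889 km/s.

Δv = 3.889 km/s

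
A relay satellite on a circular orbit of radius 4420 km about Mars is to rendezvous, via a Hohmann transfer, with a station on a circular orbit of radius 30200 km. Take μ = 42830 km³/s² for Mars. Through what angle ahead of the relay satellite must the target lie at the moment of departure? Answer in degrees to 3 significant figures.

φ = 102°

Transfer-ellipse semi-major axis a_t = (r₁ + r₂)/2 = (4420 + 30200)/2 = 17310 km.
The half-period of the transfer ellipse is t = π√(a_t³/μ) = 34572 s.
Target angular speed ω₂ = √(μ/r₂³) = 3.9433×10^-5 rad/s.
Angle swept by the target during transfer: ω₂·t = 1.3633 rad = 78.11°.
The relay satellite traverses 180° on the transfer ellipse, so the target must lead by 180° − 78.11° = 102°.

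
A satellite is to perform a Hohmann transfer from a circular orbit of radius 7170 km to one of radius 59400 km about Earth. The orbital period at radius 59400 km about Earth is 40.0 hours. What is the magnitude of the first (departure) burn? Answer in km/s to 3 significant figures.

Δv₁ = 2.51 km/s

From Kepler's third law T² = 4π²r³/μ at r = 59400 km, T = 40.0 hours = 40.0 × 3600 s = 1.440×10^5 s: μ = 4π²r³/T² = 3.99019×10^5 km³/s².
Semi-major axis of the transfer orbit: a_t = (7170 + 59400)/2 = 33285 km.
Circular speed at r = 7170 km: v_c = √(μ/r) = 7.460 km/s.
Vis-viva on the transfer ellipse at r = 7170 km gives v_t = √[μ(2/r − 1/a_t)] = 9.966 km/s.
Δv₁ = |v_t − v_c| = |9.966 − 7.460| = 2.506 km/s.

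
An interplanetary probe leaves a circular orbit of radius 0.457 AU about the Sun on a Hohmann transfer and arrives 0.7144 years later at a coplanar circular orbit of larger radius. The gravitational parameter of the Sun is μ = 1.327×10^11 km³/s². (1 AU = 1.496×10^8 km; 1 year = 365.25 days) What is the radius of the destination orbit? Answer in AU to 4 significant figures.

In km: r₁ = 0.457 × 1.496×10^8 = 6.83672×10^7 km.
Transfer time t = 0.7144 years × 365.25 × 86400 s = 2.254474944×10^7 s, and t = π√(a_t³/μ).
So a_t = (μ t²/π²)^(1/3) = (1.327×10^11 × (2.254474944×10^7)² / π²)^(1/3) = 1.8977×10^8 km.
Since a_t = (r₁ + r₂)/2, r₂ = 2a_t − r₁ = 2×1.8977×10^8 − 6.83672×10^7 = 3.111728×10^8 km.
In AU: r₂ = 3.111728×10^8 / 1.496×10^8 = 2.080 AU.

r₂ = 2.080 AU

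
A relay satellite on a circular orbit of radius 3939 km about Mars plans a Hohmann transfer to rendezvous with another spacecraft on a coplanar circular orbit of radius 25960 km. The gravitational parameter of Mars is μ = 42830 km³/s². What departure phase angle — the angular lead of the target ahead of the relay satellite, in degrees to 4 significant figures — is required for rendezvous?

The Hohmann ellipse has a_t = (r₁ + r₂)/2 = 14949.5 km.
Transfer time t = π√(a_t³/μ) = 27747 s.
Target angular speed ω₂ = √(μ/r₂³) = 4.9479×10^-5 rad/s.
Angle swept by the target during transfer: ω₂·t = 1.3729 rad = 78.66°.
Arrival is 180° from departure on the ellipse, so φ = 180° − 78.66° = 101.3°.

φ = 101.3°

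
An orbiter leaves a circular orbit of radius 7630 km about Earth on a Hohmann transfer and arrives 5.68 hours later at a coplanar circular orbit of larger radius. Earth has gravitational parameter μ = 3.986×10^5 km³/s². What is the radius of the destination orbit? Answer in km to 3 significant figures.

r₂ = 43700 km

Transfer time t = 5.68 hours = 20448 s, and t = π√(a_t³/μ).
So a_t = (μ t²/π²)^(1/3) = (3.986×10^5 × (20448)² / π²)^(1/3) = 25655 km.
Since a_t = (r₁ + r₂)/2, r₂ = 2a_t − r₁ = 2×25655 − 7630 = 43680 km.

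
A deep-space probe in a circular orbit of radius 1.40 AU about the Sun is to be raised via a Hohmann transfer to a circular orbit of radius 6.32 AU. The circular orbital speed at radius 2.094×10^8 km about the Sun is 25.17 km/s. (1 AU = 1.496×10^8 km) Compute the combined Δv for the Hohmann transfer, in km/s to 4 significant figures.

From the circular-orbit relation v² = μ/r at r = 2.094×10^8 km: μ = v²r = (25.17)² × 2.094×10^8 = 1.32661×10^11 km³/s².
In km: r₁ = 1.40 × 1.496×10^8 = 2.0944×10^8 km; r₂ = 6.32 × 1.496×10^8 = 9.45472×10^8 km.
The Hohmann ellipse has a_t = (r₁ + r₂)/2 = 5.77456×10^8 km.
At r₁ the circular-orbit speed is v₁ = √(μ/r₁) = 25.168 km/s.
Transfer-orbit speed at r₁ (vis-viva equation): v_p = √[μ(2/r₁ − 1/a_t)] = 32.204 km/s.
First burn Δv₁ = |v_p − v₁| = 7.036 km/s.
Circular speed at r₂: v₂ = √(μ/r₂) = 11.8453 km/s.
Transfer-orbit speed at r₂: v_a = √[μ(2/r₂ − 1/a_t)] = 7.13375 km/s.
Second burn Δv₂ = |v₂ − v_a| = 4.712 km/s.
Total Δv = Δv₁ + Δv₂ = 11.75 km/s.

Δv = 11.75 km/s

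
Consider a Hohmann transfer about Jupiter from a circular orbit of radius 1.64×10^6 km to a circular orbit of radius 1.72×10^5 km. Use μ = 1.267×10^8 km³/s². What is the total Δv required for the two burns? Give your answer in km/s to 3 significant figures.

Δv = 14.3 km/s

The Hohmann ellipse has a_t = (r₁ + r₂)/2 = 9.060×10^5 km.
At r₁ the circular-orbit speed is v₁ = √(μ/r₁) = 8.7895 km/s.
Transfer-orbit speed at r₁ (v² = μ(2/r − 1/a)): v_a = √[μ(2/r₁ − 1/a_t)] = 3.8297 km/s.
First burn Δv₁ = |v_a − v₁| = 4.9598 km/s.
Circular speed at r₂: v₂ = √(μ/r₂) = 27.141 km/s.
Transfer-orbit speed at r₂: v_p = √[μ(2/r₂ − 1/a_t)] = 36.516 km/s.
Second burn Δv₂ = |v₂ − v_p| = 9.3750 km/s.
Total Δv = Δv₁ + Δv₂ = 14.33 km/s.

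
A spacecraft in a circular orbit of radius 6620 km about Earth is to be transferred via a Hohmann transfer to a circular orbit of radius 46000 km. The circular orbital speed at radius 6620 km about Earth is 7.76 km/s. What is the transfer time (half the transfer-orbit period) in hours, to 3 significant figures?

t = 5.90 hours

From the circular-orbit relation v² = μ/r at r = 6620 km: μ = v²r = (7.76)² × 6620 = 3.98641×10^5 km³/s².
Semi-major axis of the transfer orbit: a_t = (6620 + 46000)/2 = 26310 km.
Transfer time t = π√(a_t³/μ) = π√((26310)³ / 3.98641×10^5) = 21230 s.
Converting: 21230 s ÷ 3600 s/hour = 5.90 hours.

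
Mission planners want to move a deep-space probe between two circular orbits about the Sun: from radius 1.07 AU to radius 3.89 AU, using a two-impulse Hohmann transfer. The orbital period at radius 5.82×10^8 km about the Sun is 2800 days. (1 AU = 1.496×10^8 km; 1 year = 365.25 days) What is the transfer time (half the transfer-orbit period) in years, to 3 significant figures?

From Kepler's third law T² = 4π²r³/μ at r = 5.82×10^8 km, T = 2800 days = 2800 × 86400 s = 2.4192×10^8 s: μ = 4π²r³/T² = 1.32980×10^11 km³/s².
In km: r₁ = 1.07 × 1.496×10^8 = 1.60072×10^8 km; r₂ = 3.89 × 1.496×10^8 = 5.81944×10^8 km.
Semi-major axis of the transfer orbit: a_t = (1.60072×10^8 + 5.81944×10^8)/2 = 3.71008×10^8 km.
Transfer time t = π√(a_t³/μ) = π√((3.71008×10^8)³ / 1.32980×10^11) = 6.156×10^7 s.
Converting: 6.156×10^7 s ÷ 3.15576×10^7 s/year (365.25 × 86400) = 1.95 years.

t = 1.95 years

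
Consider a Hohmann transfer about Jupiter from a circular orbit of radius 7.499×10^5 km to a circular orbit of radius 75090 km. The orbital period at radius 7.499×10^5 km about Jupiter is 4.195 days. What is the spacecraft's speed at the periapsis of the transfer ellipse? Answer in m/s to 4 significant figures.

From Kepler's third law T² = 4π²r³/μ at r = 7.499×10^5 km, T = 4.195 days = 4.195 × 86400 s = 3.62448×10^5 s: μ = 4π²r³/T² = 1.26730×10^8 km³/s².
The Hohmann ellipse has a_t = (r₁ + r₂)/2 = 4.12495×10^5 km.
At periapsis, r = 75090 km.
From the vis-viva equation, v = √[μ(2/r − 1/a_t)] = 55.39 km/s.

v = 55390 m/s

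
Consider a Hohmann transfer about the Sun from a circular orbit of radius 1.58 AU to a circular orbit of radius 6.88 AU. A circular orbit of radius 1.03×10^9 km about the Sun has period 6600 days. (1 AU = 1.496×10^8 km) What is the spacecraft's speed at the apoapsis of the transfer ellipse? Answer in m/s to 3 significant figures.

From Kepler's third law T² = 4π²r³/μ at r = 1.03×10^9 km, T = 6600 days = 6600 × 86400 s = 5.7024×10^8 s: μ = 4π²r³/T² = 1.32665×10^11 km³/s².
In km: r₁ = 1.58 × 1.496×10^8 = 2.36368×10^8 km; r₂ = 6.88 × 1.496×10^8 = 1.029248×10^9 km.
Transfer-ellipse semi-major axis a_t = (r₁ + r₂)/2 = (2.36368×10^8 + 1.029248×10^9)/2 = 6.32808×10^8 km.
At apoapsis, r = 1.029248×10^9 km.
Applying v² = μ(2/r − 1/a_t): v = 6.939 km/s.

v = 6940 m/s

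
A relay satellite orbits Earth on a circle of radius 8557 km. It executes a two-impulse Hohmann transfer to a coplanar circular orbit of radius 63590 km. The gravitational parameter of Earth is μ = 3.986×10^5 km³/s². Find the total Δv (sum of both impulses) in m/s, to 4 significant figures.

Δv = 3521 m/s

Transfer-ellipse semi-major axis a_t = (r₁ + r₂)/2 = (8557 + 63590)/2 = 36073.5 km.
At r₁ the circular-orbit speed is v₁ = √(μ/r₁) = 6.825 km/s.
Transfer-orbit speed at r₁ (vis-viva): v_p = √[μ(2/r₁ − 1/a_t)] = 9.062 km/s.
First burn Δv₁ = |v_p − v₁| = 2.237 km/s.
At r₂, v₂ = √(μ/r₂) = 2.5037 km/s.
Transfer-orbit speed at r₂: v_a = √[μ(2/r₂ − 1/a_t)] = 1.2194 km/s.
Second burn Δv₂ = |v₂ − v_a| = 1.284 km/s.
Δv = Δv₁ + Δv₂ = 2.237 + 1.284 = 3.521 km/s.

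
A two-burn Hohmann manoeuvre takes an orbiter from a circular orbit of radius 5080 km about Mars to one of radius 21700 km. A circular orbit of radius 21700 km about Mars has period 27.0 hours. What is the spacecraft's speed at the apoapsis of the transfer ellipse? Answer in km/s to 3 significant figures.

v = 0.864 km/s

From Kepler's third law T² = 4π²r³/μ at r = 21700 km, T = 27.0 hours = 27.0 × 3600 s = 97200 s: μ = 4π²r³/T² = 42697.9 km³/s².
Semi-major axis of the transfer orbit: a_t = (5080 + 21700)/2 = 13390 km.
At apoapsis, r = 21700 km.
From the vis-viva equation, v = √[μ(2/r − 1/a_t)] = 0.8640 km/s.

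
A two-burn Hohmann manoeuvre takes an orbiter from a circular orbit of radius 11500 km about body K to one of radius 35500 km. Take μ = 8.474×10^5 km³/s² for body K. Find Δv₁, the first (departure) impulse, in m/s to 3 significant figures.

Δv₁ = 1970 m/s

Semi-major axis of the transfer orbit: a_t = (11500 + 35500)/2 = 23500 km.
Circular speed at r = 11500 km: v_c = √(μ/r) = 8.584 km/s.
Vis-viva on the transfer ellipse at r = 11500 km gives v_t = √[μ(2/r − 1/a_t)] = 10.55 km/s.
Δv₁ = |v_t − v_c| = |10.55 − 8.584| = 1.966 km/s.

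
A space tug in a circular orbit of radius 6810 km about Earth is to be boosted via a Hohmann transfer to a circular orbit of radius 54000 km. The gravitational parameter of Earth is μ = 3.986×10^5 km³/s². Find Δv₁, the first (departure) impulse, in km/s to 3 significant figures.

Δv₁ = 2.55 km/s

Transfer-ellipse semi-major axis a_t = (r₁ + r₂)/2 = (6810 + 54000)/2 = 30405 km.
Circular speed at r = 6810 km: v_c = √(μ/r) = 7.6506 km/s.
Vis-viva on the transfer ellipse at r = 6810 km gives v_t = √[μ(2/r − 1/a_t)] = 10.196 km/s.
Δv₁ = |v_t − v_c| = |10.196 − 7.6506| = 2.545 km/s.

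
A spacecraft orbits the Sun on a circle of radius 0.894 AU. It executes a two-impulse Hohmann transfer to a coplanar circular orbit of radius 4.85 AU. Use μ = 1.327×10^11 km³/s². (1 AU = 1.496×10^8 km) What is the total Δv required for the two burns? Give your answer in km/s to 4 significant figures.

In km: r₁ = 0.894 × 1.496×10^8 = 1.337424×10^8 km; r₂ = 4.85 × 1.496×10^8 = 7.2556×10^8 km.
Transfer-ellipse semi-major axis a_t = (r₁ + r₂)/2 = (1.337424×10^8 + 7.2556×10^8)/2 = 4.296512×10^8 km.
At r₁ the circular-orbit speed is v₁ = √(μ/r₁) = 31.4993 km/s.
On the transfer ellipse at r₁, vis-viva gives v_p = √[μ(2/r₁ − 1/a_t)] = 40.9336 km/s.
First burn Δv₁ = |v_p − v₁| = 9.434 km/s.
At r₂, v₂ = √(μ/r₂) = 13.524 km/s.
Transfer-orbit speed at r₂: v_a = √[μ(2/r₂ − 1/a_t)] = 7.5453 km/s.
Second burn Δv₂ = |v₂ − v_a| = 5.979 km/s.
Total Δv = Δv₁ + Δv₂ = 15.41 km/s.

Δv = 15.41 km/s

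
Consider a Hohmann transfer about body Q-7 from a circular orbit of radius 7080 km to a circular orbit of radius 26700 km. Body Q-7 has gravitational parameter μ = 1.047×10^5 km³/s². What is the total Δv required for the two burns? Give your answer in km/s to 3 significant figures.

Δv = 1.69 km/s

Transfer-ellipse semi-major axis a_t = (r₁ + r₂)/2 = (7080 + 26700)/2 = 16890 km.
Circular speed at r₁: v₁ = √(μ/r₁) = √(1.047×10^5/7080) = 3.8455 km/s.
On the transfer ellipse at r₁, vis-viva gives v_p = √[μ(2/r₁ − 1/a_t)] = 4.8350 km/s.
First burn Δv₁ = |v_p − v₁| = 0.9895 km/s.
Circular speed at r₂: v₂ = √(μ/r₂) = 1.9802 km/s.
Transfer-orbit speed at r₂: v_a = √[μ(2/r₂ − 1/a_t)] = 1.2821 km/s.
Second burn Δv₂ = |v₂ − v_a| = 0.6981 km/s.
Δv = Δv₁ + Δv₂ = 0.9895 + 0.6981 = 1.688 km/s.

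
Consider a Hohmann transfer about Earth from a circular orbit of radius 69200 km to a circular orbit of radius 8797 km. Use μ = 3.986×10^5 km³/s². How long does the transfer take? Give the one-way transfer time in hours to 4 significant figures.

t = 10.65 hours

Transfer-ellipse semi-major axis a_t = (r₁ + r₂)/2 = (69200 + 8797)/2 = 38998.5 km.
Transfer time t = π√(a_t³/μ) = π√((38998.5)³ / 3.986×10^5) = 38322.4 s.
Converting: 38322.4 s ÷ 3600 s/hour = 10.65 hours.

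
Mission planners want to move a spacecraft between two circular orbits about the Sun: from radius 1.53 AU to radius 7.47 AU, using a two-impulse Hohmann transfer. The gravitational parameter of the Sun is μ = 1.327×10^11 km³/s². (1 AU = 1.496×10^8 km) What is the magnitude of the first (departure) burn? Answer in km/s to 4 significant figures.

Δv₁ = 6.944 km/s

In km: r₁ = 1.53 × 1.496×10^8 = 2.28888×10^8 km; r₂ = 7.47 × 1.496×10^8 = 1.117512×10^9 km.
Semi-major axis of the transfer orbit: a_t = (2.28888×10^8 + 1.117512×10^9)/2 = 6.732×10^8 km.
On the circular orbit at r = 2.28888×10^8 km, v_c = √(μ/r) = 24.0782 km/s.
Vis-viva on the transfer ellipse at r = 2.28888×10^8 km gives v_t = √[μ(2/r − 1/a_t)] = 31.0226 km/s.
Δv₁ = |v_t − v_c| = |31.0226 − 24.0782| = 6.944 km/s.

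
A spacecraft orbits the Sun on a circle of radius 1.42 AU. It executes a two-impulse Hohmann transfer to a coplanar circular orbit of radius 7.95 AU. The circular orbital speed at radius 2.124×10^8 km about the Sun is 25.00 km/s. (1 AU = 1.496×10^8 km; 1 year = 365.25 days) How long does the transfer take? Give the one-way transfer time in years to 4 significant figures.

From the circular-orbit relation v² = μ/r at r = 2.124×10^8 km: μ = v²r = (25.00)² × 2.124×10^8 = 1.32750×10^11 km³/s².
In km: r₁ = 1.42 × 1.496×10^8 = 2.12432×10^8 km; r₂ = 7.95 × 1.496×10^8 = 1.18932×10^9 km.
Transfer-ellipse semi-major axis a_t = (r₁ + r₂)/2 = (2.12432×10^8 + 1.18932×10^9)/2 = 7.00876×10^8 km.
By Kepler's third law the transfer-orbit period is T = 2π√(a_t³/μ), so t = T/2 = 1.600×10^8 s.
Converting: 1.600×10^8 s ÷ 3.15576×10^7 s/year (365.25 × 86400) = 5.070 years.

t = 5.070 years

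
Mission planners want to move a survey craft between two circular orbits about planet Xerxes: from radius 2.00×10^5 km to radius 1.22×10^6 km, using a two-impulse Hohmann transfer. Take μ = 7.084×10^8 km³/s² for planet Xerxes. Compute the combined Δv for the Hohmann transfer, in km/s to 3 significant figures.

Δv = 29.8 km/s

Semi-major axis of the transfer orbit: a_t = (2.000×10^5 + 1.220×10^6)/2 = 7.100×10^5 km.
At r₁ the circular-orbit speed is v₁ = √(μ/r₁) = 59.51 km/s.
On the transfer ellipse at r₁, vis-viva equation gives v_p = √[μ(2/r₁ − 1/a_t)] = 78.01 km/s.
First burn Δv₁ = |v_p − v₁| = 18.50 km/s.
Circular speed at r₂: v₂ = √(μ/r₂) = 24.10 km/s.
Transfer-orbit speed at r₂: v_a = √[μ(2/r₂ − 1/a_t)] = 12.79 km/s.
Second burn Δv₂ = |v₂ − v_a| = 11.31 km/s.
Δv = Δv₁ + Δv₂ = 18.50 + 11.31 = 29.81 km/s.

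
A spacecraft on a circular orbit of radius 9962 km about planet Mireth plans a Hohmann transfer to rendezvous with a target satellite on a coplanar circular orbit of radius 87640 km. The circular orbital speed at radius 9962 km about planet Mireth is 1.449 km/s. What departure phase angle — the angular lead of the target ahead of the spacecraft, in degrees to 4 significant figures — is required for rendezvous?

φ = 105.2°

From the circular-orbit relation v² = μ/r at r = 9962 km: μ = v²r = (1.449)² × 9962 = 20916.2 km³/s².
Semi-major axis of the transfer orbit: a_t = (9962 + 87640)/2 = 48801 km.
Transfer time t = π√(a_t³/μ) = 2.342×10^5 s.
Target angular speed ω₂ = √(μ/r₂³) = 5.574×10^-6 rad/s.
Angle swept by the target during transfer: ω₂·t = 1.3054 rad = 74.79°.
Arrival is 180° from departure on the ellipse, so φ = 180° − 74.79° = 105.2°.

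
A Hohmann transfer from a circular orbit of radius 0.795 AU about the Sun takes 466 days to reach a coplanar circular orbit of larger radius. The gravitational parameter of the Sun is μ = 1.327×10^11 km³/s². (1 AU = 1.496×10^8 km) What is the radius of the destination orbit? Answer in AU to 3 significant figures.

r₂ = 2.94 AU

In km: r₁ = 0.795 × 1.496×10^8 = 1.18932×10^8 km.
Transfer time t = 466 days = 4.02624×10^7 s, and t = π√(a_t³/μ).
So a_t = (μ t²/π²)^(1/3) = (1.327×10^11 × (4.02624×10^7)² / π²)^(1/3) = 2.7933×10^8 km.
Since a_t = (r₁ + r₂)/2, r₂ = 2a_t − r₁ = 2×2.7933×10^8 − 1.18932×10^8 = 4.39728×10^8 km.
In AU: r₂ = 4.39728×10^8 / 1.496×10^8 = 2.94 AU.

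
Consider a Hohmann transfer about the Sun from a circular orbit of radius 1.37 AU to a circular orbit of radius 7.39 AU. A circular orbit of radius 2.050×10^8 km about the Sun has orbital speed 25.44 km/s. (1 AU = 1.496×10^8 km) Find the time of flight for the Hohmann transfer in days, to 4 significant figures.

From the circular-orbit relation v² = μ/r at r = 2.050×10^8 km: μ = v²r = (25.44)² × 2.050×10^8 = 1.32675×10^11 km³/s².
In km: r₁ = 1.37 × 1.496×10^8 = 2.04952×10^8 km; r₂ = 7.39 × 1.496×10^8 = 1.105544×10^9 km.
Transfer-ellipse semi-major axis a_t = (r₁ + r₂)/2 = (2.04952×10^8 + 1.105544×10^9)/2 = 6.55248×10^8 km.
By Kepler's third law the transfer-orbit period is T = 2π√(a_t³/μ), so t = T/2 = 1.4467×10^8 s.
Converting: 1.4467×10^8 s ÷ 86400 s/day = 1674 days.

t = 1674 days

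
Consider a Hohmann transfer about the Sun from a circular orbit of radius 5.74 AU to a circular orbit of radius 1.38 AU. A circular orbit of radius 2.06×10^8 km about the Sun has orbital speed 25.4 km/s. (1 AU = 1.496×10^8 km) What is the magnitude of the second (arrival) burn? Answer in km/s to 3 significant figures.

From the circular-orbit relation v² = μ/r at r = 2.06×10^8 km: μ = v²r = (25.4)² × 2.06×10^8 = 1.32903×10^11 km³/s².
In km: r₁ = 5.74 × 1.496×10^8 = 8.58704×10^8 km; r₂ = 1.38 × 1.496×10^8 = 2.06448×10^8 km.
Semi-major axis of the transfer orbit: a_t = (8.58704×10^8 + 2.06448×10^8)/2 = 5.32576×10^8 km.
Circular speed at r = 2.06448×10^8 km: v_c = √(μ/r) = 25.3724 km/s.
Vis-viva on the transfer ellipse at r = 2.06448×10^8 km gives v_t = √[μ(2/r − 1/a_t)] = 32.2176 km/s.
Δv₂ = |v_t − v_c| = |32.2176 − 25.3724| = 6.845 km/s.

Δv₂ = 6.85 km/s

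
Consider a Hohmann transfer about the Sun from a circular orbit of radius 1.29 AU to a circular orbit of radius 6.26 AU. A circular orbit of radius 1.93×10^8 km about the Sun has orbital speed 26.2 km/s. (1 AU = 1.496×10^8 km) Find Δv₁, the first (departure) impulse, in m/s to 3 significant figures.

Δv₁ = 7540 m/s

From the circular-orbit relation v² = μ/r at r = 1.93×10^8 km: μ = v²r = (26.2)² × 1.93×10^8 = 1.32483×10^11 km³/s².
In km: r₁ = 1.29 × 1.496×10^8 = 1.92984×10^8 km; r₂ = 6.26 × 1.496×10^8 = 9.36496×10^8 km.
Transfer-ellipse semi-major axis a_t = (r₁ + r₂)/2 = (1.92984×10^8 + 9.36496×10^8)/2 = 5.6474×10^8 km.
On the circular orbit at r = 1.92984×10^8 km, v_c = √(μ/r) = 26.201 km/s.
Vis-viva on the transfer ellipse at r = 1.92984×10^8 km gives v_t = √[μ(2/r − 1/a_t)] = 33.740 km/s.
Δv₁ = |v_t − v_c| = |33.740 − 26.201| = 7.539 km/s.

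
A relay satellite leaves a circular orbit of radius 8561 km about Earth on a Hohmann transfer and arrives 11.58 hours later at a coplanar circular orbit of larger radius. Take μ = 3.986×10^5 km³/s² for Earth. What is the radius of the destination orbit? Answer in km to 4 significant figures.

r₂ = 73940 km

Transfer time t = 11.58 hours = 41688 s, and t = π√(a_t³/μ).
So a_t = (μ t²/π²)^(1/3) = (3.986×10^5 × (41688)² / π²)^(1/3) = 41250 km.
Since a_t = (r₁ + r₂)/2, r₂ = 2a_t − r₁ = 2×41250 − 8561 = 73939 km.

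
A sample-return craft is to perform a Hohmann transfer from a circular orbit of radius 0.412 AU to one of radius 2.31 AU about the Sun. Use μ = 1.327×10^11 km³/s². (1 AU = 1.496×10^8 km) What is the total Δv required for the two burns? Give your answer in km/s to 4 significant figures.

Δv = 22.86 km/s

In km: r₁ = 0.412 × 1.496×10^8 = 6.16352×10^7 km; r₂ = 2.31 × 1.496×10^8 = 3.45576×10^8 km.
Transfer-ellipse semi-major axis a_t = (r₁ + r₂)/2 = (6.16352×10^7 + 3.45576×10^8)/2 = 2.036056×10^8 km.
At r₁ the circular-orbit speed is v₁ = √(μ/r₁) = 46.40 km/s.
On the transfer ellipse at r₁, vis-viva gives v_p = √[μ(2/r₁ − 1/a_t)] = 60.45 km/s.
First burn Δv₁ = |v_p − v₁| = 14.05 km/s.
Circular speed at r₂: v₂ = √(μ/r₂) = 19.596 km/s.
Transfer-orbit speed at r₂: v_a = √[μ(2/r₂ − 1/a_t)] = 10.782 km/s.
Second burn Δv₂ = |v₂ − v_a| = 8.814 km/s.
Total Δv = Δv₁ + Δv₂ = 22.86 km/s.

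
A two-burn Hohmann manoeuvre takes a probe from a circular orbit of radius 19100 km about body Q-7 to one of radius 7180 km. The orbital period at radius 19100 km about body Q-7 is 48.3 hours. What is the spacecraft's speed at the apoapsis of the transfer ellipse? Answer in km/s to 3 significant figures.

From Kepler's third law T² = 4π²r³/μ at r = 19100 km, T = 48.3 hours = 48.3 × 3600 s = 1.7388×10^5 s: μ = 4π²r³/T² = 9098.31 km³/s².
The Hohmann ellipse has a_t = (r₁ + r₂)/2 = 13140 km.
At apoapsis, r = 19100 km.
From the vis-viva equation, v = √[μ(2/r − 1/a_t)] = 0.5102 km/s.

v = 0.510 km/s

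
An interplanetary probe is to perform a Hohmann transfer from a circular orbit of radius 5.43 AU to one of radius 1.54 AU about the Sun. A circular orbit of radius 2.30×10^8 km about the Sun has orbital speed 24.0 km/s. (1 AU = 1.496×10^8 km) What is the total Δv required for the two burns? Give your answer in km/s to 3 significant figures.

Δv = 10.2 km/s

From the circular-orbit relation v² = μ/r at r = 2.30×10^8 km: μ = v²r = (24.0)² × 2.30×10^8 = 1.32480×10^11 km³/s².
In km: r₁ = 5.43 × 1.496×10^8 = 8.12328×10^8 km; r₂ = 1.54 × 1.496×10^8 = 2.30384×10^8 km.
The Hohmann ellipse has a_t = (r₁ + r₂)/2 = 5.21356×10^8 km.
Circular speed at r₁: v₁ = √(μ/r₁) = √(1.32480×10^11/8.12328×10^8) = 12.77 km/s.
On the transfer ellipse at r₁, vis-viva equation gives v_a = √[μ(2/r₁ − 1/a_t)] = 8.489 km/s.
First burn Δv₁ = |v_a − v₁| = 4.281 km/s.
At r₂, v₂ = √(μ/r₂) = 23.980 km/s.
Transfer-orbit speed at r₂: v_p = √[μ(2/r₂ − 1/a_t)] = 29.933 km/s.
Second burn Δv₂ = |v₂ − v_p| = 5.953 km/s.
Δv = Δv₁ + Δv₂ = 4.281 + 5.953 = 10.23 km/s.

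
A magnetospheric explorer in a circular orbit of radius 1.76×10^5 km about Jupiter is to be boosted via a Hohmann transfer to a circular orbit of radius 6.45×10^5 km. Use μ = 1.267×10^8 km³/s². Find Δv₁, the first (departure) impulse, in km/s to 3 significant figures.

Semi-major axis of the transfer orbit: a_t = (1.760×10^5 + 6.450×10^5)/2 = 4.105×10^5 km.
Circular speed at r = 1.760×10^5 km: v_c = √(μ/r) = 26.831 km/s.
Vis-viva on the transfer ellipse at r = 1.760×10^5 km gives v_t = √[μ(2/r − 1/a_t)] = 33.632 km/s.
Δv₁ = |v_t − v_c| = |33.632 − 26.831| = 6.801 km/s.

Δv₁ = 6.80 km/s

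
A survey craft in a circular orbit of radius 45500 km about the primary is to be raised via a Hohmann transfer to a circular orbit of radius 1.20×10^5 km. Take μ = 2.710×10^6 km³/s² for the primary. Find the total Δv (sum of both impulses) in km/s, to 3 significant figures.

The Hohmann ellipse has a_t = (r₁ + r₂)/2 = 82750 km.
At r₁ the circular-orbit speed is v₁ = √(μ/r₁) = 7.718 km/s.
On the transfer ellipse at r₁, vis-viva gives v_p = √[μ(2/r₁ − 1/a_t)] = 9.294 km/s.
First burn Δv₁ = |v_p − v₁| = 1.576 km/s.
Circular speed at r₂: v₂ = √(μ/r₂) = 4.752 km/s.
Transfer-orbit speed at r₂: v_a = √[μ(2/r₂ − 1/a_t)] = 3.524 km/s.
Second burn Δv₂ = |v₂ − v_a| = 1.228 km/s.
Total Δv = Δv₁ + Δv₂ = 2.804 km/s.

Δv = 2.80 km/s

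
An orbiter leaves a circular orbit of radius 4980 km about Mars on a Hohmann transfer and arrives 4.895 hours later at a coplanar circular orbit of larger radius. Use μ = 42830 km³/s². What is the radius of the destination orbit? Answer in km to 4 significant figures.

Transfer time t = 4.895 hours = 17622 s, and t = π√(a_t³/μ).
So a_t = (μ t²/π²)^(1/3) = (42830 × (17622)² / π²)^(1/3) = 11046 km.
Since a_t = (r₁ + r₂)/2, r₂ = 2a_t − r₁ = 2×11046 − 4980 = 17112 km.

r₂ = 17110 km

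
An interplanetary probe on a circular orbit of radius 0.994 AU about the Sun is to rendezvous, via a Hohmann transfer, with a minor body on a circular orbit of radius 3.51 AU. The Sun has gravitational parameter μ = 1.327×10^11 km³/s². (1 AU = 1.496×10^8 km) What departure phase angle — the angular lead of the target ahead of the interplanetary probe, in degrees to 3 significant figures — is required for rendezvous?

φ = 87.5°

In km: r₁ = 0.994 × 1.496×10^8 = 1.487024×10^8 km; r₂ = 3.51 × 1.496×10^8 = 5.25096×10^8 km.
The Hohmann ellipse has a_t = (r₁ + r₂)/2 = 3.368992×10^8 km.
Transfer time t = π√(a_t³/μ) = 5.3329×10^7 s.
Target angular speed ω₂ = √(μ/r₂³) = 3.0275×10^-8 rad/s.
Angle swept by the target during transfer: ω₂·t = 1.6145 rad = 92.50°.
Arrival is 180° from departure on the ellipse, so φ = 180° − 92.50° = 87.5°.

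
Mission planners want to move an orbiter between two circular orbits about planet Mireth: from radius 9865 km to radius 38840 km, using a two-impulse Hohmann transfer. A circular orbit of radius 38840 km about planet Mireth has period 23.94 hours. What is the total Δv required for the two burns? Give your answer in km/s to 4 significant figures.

From Kepler's third law T² = 4π²r³/μ at r = 38840 km, T = 23.94 hours = 23.94 × 3600 s = 86184 s: μ = 4π²r³/T² = 3.11418×10^5 km³/s².
Transfer-ellipse semi-major axis a_t = (r₁ + r₂)/2 = (9865 + 38840)/2 = 24352.5 km.
Circular speed at r₁: v₁ = √(μ/r₁) = √(3.11418×10^5/9865) = 5.619 km/s.
On the transfer ellipse at r₁, vis-viva gives v_p = √[μ(2/r₁ − 1/a_t)] = 7.096 km/s.
First burn Δv₁ = |v_p − v₁| = 1.477 km/s.
Circular speed at r₂: v₂ = √(μ/r₂) = 2.8316 km/s.
Transfer-orbit speed at r₂: v_a = √[μ(2/r₂ − 1/a_t)] = 1.8022 km/s.
Second burn Δv₂ = |v₂ − v_a| = 1.029 km/s.
Total Δv = Δv₁ + Δv₂ = 2.506 km/s.

Δv = 2.506 km/s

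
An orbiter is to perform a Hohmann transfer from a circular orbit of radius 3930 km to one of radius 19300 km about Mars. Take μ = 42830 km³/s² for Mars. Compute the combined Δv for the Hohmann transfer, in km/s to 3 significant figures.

The Hohmann ellipse has a_t = (r₁ + r₂)/2 = 11615 km.
At r₁ the circular-orbit speed is v₁ = √(μ/r₁) = 3.30125 km/s.
On the transfer ellipse at r₁, vis-viva equation gives v_p = √[μ(2/r₁ − 1/a_t)] = 4.25546 km/s.
First burn Δv₁ = |v_p − v₁| = 0.9542 km/s.
Circular speed at r₂: v₂ = √(μ/r₂) = 1.4897 km/s.
Transfer-orbit speed at r₂: v_a = √[μ(2/r₂ − 1/a_t)] = 0.86653 km/s.
Second burn Δv₂ = |v₂ − v_a| = 0.6232 km/s.
Total Δv = Δv₁ + Δv₂ = 1.577 km/s.

Δv = 1.58 km/s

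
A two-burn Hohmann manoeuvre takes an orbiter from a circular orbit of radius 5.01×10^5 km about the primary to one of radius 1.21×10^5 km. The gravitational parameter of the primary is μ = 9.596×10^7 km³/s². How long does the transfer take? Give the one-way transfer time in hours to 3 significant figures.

t = 15.5 hours

Transfer-ellipse semi-major axis a_t = (r₁ + r₂)/2 = (5.010×10^5 + 1.210×10^5)/2 = 3.110×10^5 km.
By Kepler's third law the transfer-orbit period is T = 2π√(a_t³/μ), so t = T/2 = 55622 s.
Converting: 55622 s ÷ 3600 s/hour = 15.5 hours.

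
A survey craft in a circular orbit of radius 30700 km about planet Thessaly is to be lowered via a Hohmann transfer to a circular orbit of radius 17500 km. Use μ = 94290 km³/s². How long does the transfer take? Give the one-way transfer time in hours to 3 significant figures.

The Hohmann ellipse has a_t = (r₁ + r₂)/2 = 24100 km.
Transfer time t = π√(a_t³/μ) = π√((24100)³ / 94290) = 38280 s.
Converting: 38280 s ÷ 3600 s/hour = 10.6 hours.

t = 10.6 hours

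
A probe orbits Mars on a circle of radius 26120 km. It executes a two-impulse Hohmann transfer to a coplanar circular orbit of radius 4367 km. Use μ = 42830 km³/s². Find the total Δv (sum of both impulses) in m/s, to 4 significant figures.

Δv = 1563 m/s

The Hohmann ellipse has a_t = (r₁ + r₂)/2 = 15243.5 km.
Circular speed at r₁: v₁ = √(μ/r₁) = √(42830/26120) = 1.2805 km/s.
On the transfer ellipse at r₁, v² = μ(2/r − 1/a) gives v_a = √[μ(2/r₁ − 1/a_t)] = 0.68539 km/s.
First burn Δv₁ = |v_a − v₁| = 0.5951 km/s.
Circular speed at r₂: v₂ = √(μ/r₂) = 3.13172 km/s.
Transfer-orbit speed at r₂: v_p = √[μ(2/r₂ − 1/a_t)] = 4.09946 km/s.
Second burn Δv₂ = |v₂ − v_p| = 0.9677 km/s.
Δv = Δv₁ + Δv₂ = 0.5951 + 0.9677 = 1.563 km/s.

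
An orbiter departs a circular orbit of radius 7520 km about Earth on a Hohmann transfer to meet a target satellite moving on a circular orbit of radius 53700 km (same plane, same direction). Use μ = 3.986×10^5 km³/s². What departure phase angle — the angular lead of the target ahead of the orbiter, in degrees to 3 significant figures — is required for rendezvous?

φ = 103°

Transfer-ellipse semi-major axis a_t = (r₁ + r₂)/2 = (7520 + 53700)/2 = 30610 km.
Transfer time t = π√(a_t³/μ) = 26648.7 s.
The target's mean motion on its circular orbit is ω₂ = √(μ/r₂³) = 5.07349×10^-5 rad/s.
Angle swept by the target during transfer: ω₂·t = 1.35202 rad = 77.47°.
The orbiter traverses 180° on the transfer ellipse, so the target must lead by 180° − 77.47° = 103°.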